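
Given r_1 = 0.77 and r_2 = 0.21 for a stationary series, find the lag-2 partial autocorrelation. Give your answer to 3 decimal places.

-0.941

φ_{22} = (r_2 − r_1²) / (1 − r_1²)
r_1² = (0.77)² = 0.5929
Numerator = 0.21 − 0.5929 = -0.3829; denominator = 1 − 0.5929 = 0.4071
φ_{22} = -0.3829 / 0.4071 = -0.941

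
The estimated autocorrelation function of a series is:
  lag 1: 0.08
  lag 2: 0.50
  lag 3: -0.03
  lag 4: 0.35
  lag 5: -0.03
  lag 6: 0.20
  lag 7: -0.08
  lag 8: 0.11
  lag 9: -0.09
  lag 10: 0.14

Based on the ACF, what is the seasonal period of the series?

2

The largest autocorrelation is r_2 = 0.50, with weaker echoes at lags 4 (0.35) and 6 (0.20); the remaining lags stay at or below 0.14.
The dominant spike at lag 2 indicates a seasonal period of 2.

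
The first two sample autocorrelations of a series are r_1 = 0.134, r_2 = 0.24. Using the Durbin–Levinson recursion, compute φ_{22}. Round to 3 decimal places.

φ_{22} = (r_2 − r_1²) / (1 − r_1²)
r_1² = (0.134)² = 0.017956
Numerator = 0.24 − 0.0180 = 0.2220; denominator = 1 − 0.0180 = 0.9820
φ_{22} = 0.2220 / 0.9820 = 0.226

0.226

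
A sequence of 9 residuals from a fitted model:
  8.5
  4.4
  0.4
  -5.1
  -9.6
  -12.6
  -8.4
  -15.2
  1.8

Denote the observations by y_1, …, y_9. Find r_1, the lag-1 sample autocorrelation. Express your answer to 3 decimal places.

0.403

Mean ȳ = (8.5 + 4.4 + 0.4 − 5.1 − 9.6 − 12.6 − 8.4 − 15.2 + 1.8)/9 = -3.9778
Numerator Σ_{t=1}^{8}(y_t−ȳ)(y_{t+1}−ȳ) = 214.0017
Denominator Σ(y_t−ȳ)² = 531.1356
r_1 = 214.0017 / 531.1356 = 0.403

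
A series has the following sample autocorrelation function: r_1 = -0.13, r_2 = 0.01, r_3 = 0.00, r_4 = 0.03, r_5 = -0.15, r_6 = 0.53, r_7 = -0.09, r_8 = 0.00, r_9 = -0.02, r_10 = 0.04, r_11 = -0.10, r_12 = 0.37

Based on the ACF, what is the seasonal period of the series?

The largest autocorrelation is r_6 = 0.53, with a weaker echo at lag 12 (0.37); the remaining lags stay at or below 0.04.
The dominant spike at lag 6 indicates a seasonal period of 6.

6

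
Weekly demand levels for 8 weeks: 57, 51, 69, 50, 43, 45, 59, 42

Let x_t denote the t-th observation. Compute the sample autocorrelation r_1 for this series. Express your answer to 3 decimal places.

-0.157

Mean x̄ = (57 + 51 + 69 + 50 + 43 + 45 + 59 + 42)/8 = 52.0000
Deviations from mean: 5.0000, -1.0000, 17.0000, -2.0000, -9.0000, -7.0000, 7.0000, -10.0000
Numerator Σ_{t=1}^{7}(x_t−x̄)(x_{t+1}−x̄) = -94.0000
Denominator Σ(x_t−x̄)² = 598.0000
r_1 = -94.0000 / 598.0000 = -0.157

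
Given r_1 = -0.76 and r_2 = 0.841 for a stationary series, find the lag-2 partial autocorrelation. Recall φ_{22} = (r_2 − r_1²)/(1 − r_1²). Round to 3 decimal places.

φ_{22} = (r_2 − r_1²) / (1 − r_1²)
r_1² = (-0.76)² = 0.5776
Numerator = 0.841 − 0.5776 = 0.2634; denominator = 1 − 0.5776 = 0.4224
φ_{22} = 0.2634 / 0.4224 = 0.624

0.624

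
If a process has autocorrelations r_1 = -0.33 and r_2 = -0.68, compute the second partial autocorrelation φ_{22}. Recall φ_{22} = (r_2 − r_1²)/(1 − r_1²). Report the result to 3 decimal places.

-0.885

φ_{22} = (r_2 − r_1²) / (1 − r_1²)
r_1² = (-0.33)² = 0.1089
Numerator = -0.68 − 0.1089 = -0.7889; denominator = 1 − 0.1089 = 0.8911
φ_{22} = -0.7889 / 0.8911 = -0.885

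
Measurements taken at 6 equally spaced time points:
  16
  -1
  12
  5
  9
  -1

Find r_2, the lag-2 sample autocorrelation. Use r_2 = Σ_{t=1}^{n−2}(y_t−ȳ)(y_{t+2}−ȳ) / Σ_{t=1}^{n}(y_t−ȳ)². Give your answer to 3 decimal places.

0.364

Mean ȳ = (16 − 1 + 12 + 5 + 9 − 1)/6 = 6.6667
Numerator Σ_{t=1}^{4}(y_t−ȳ)(y_{t+2}−ȳ) = 87.7778
Denominator Σ(y_t−ȳ)² = 241.3333
r_2 = 87.7778 / 241.3333 = 0.364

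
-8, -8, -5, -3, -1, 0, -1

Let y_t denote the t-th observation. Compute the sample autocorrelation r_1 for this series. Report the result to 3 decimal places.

Mean ȳ = (-8 − 8 − 5 − 3 − 1 + 0 − 1)/7 = -3.7143
Deviations from mean: -4.2857, -4.2857, -1.2857, 0.7143, 2.7143, 3.7143, 2.7143
Numerator Σ_{t=1}^{6}(y_t−ȳ)(y_{t+1}−ȳ) = 45.0612
Denominator Σ(y_t−ȳ)² = 67.4286
r_1 = 45.0612 / 67.4286 = 0.668

0.668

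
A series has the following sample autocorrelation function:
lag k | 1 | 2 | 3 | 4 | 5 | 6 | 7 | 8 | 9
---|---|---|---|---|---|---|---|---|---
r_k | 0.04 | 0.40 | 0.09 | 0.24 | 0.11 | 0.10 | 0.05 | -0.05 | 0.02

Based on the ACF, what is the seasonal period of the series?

The largest autocorrelation is r_2 = 0.40, with a weaker echo at lag 4 (0.24); the remaining lags stay at or below 0.11.
The dominant spike at lag 2 indicates a seasonal period of 2.

2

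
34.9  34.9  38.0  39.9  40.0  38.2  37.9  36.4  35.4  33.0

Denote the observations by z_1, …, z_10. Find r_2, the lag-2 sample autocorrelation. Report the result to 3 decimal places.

Mean z̄ = (34.9 + 34.9 + 38.0 + 39.9 + 40.0 + 38.2 + 37.9 + 36.4 + 35.4 + 33.0)/10 = 36.8600
Numerator Σ_{t=1}^{8}(z_t−z̄)(z_{t+2}−z̄) = 2.3668
Denominator Σ(z_t−z̄)² = 48.2040
r_2 = 2.3668 / 48.2040 = 0.049

0.049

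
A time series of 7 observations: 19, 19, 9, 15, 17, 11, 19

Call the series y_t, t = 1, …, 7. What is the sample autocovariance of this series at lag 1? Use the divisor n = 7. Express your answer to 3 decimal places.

-4.292

Mean ȳ = (19 + 19 + 9 + 15 + 17 + 11 + 19)/7 = 15.5714
Σ_{t=1}^{6}(y_t−ȳ)(y_{t+1}−ȳ) = -30.0408
γ_1 = -30.0408 / 7 = -4.292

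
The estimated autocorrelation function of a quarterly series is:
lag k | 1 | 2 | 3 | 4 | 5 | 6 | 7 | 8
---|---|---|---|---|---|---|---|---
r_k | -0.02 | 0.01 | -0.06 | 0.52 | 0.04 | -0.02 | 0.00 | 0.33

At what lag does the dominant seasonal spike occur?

The largest autocorrelation is r_4 = 0.52, with a weaker echo at lag 8 (0.33); the remaining lags stay at or below 0.04.
The dominant spike at lag 4 indicates a seasonal period of 4.

4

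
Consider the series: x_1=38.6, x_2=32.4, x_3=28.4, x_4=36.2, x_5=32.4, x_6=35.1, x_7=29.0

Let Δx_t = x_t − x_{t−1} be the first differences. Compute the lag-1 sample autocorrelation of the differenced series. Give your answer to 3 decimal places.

-0.384

First differences Δx: -6.2, -4.0, 7.8, -3.8, 2.7, -6.1
Mean of differences = -1.6000
Numerator Σ(Δx_t−Δx̄)(Δx_{t+1}−Δx̄) = -61.0100
Denominator Σ(Δx_t−Δx̄)² = 158.8600
r_1(Δx) = -61.0100 / 158.8600 = -0.384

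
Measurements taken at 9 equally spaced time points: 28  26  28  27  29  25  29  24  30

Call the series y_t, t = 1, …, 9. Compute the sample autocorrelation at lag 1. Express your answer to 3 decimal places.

Mean ȳ = (28 + 26 + 28 + 27 + 29 + 25 + 29 + 24 + 30)/9 = 27.3333
Numerator Σ_{t=1}^{8}(y_t−ȳ)(y_{t+1}−ȳ) = -24.7778
Denominator Σ(y_t−ȳ)² = 32.0000
r_1 = -24.7778 / 32.0000 = -0.774

-0.774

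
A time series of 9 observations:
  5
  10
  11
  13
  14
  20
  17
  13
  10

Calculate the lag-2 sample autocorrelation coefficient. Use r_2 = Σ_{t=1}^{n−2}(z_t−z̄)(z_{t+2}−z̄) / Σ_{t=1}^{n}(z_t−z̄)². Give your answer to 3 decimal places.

Mean z̄ = (5 + 10 + 11 + 13 + 14 + 20 + 17 + 13 + 10)/9 = 12.5556
Σ(z_t−z̄)(z_{t+2}−z̄) = (11.7531) + (-1.1358) + (-2.2469) + (3.3086) + (6.4198) + (3.3086) + (-11.3580) = 10.0494
Denominator Σ(z_t−z̄)² = 150.2222
r_2 = 10.0494 / 150.2222 = 0.067

0.067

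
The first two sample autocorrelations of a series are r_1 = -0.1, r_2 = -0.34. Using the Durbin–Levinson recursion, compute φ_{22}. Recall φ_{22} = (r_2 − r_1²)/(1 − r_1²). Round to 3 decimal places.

φ_{22} = (r_2 − r_1²) / (1 − r_1²)
r_1² = (-0.1)² = 0.01
Numerator = -0.34 − 0.0100 = -0.3500; denominator = 1 − 0.0100 = 0.9900
φ_{22} = -0.3500 / 0.9900 = -0.354

-0.354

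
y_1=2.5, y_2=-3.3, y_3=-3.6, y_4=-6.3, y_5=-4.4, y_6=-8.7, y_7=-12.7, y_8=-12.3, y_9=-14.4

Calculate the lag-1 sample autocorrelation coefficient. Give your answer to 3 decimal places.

0.525

Mean ȳ = (2.5 − 3.3 − 3.6 − 6.3 − 4.4 − 8.7 − 12.7 − 12.3 − 14.4)/9 = -7.0222
Numerator Σ_{t=1}^{8}(y_t−ȳ)(y_{t+1}−ȳ) = 126.5784
Denominator Σ(y_t−ȳ)² = 240.9756
r_1 = 126.5784 / 240.9756 = 0.525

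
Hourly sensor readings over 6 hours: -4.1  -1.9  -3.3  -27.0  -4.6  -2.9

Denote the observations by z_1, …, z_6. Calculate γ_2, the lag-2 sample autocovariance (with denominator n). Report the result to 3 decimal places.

-28.243

Mean z̄ = (-4.1 − 1.9 − 3.3 − 27.0 − 4.6 − 2.9)/6 = -7.3000
Deviations: 3.2000, 5.4000, 4.0000, -19.7000, 2.7000, 4.4000
Σ_{t=1}^{4}(z_t−z̄)(z_{t+2}−z̄) = -169.4600
γ_2 = -169.4600 / 6 = -28.243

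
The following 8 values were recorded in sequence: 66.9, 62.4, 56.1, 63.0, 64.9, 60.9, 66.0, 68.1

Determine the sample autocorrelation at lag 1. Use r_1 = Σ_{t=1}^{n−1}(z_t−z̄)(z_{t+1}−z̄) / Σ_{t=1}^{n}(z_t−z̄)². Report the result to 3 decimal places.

Mean z̄ = (66.9 + 62.4 + 56.1 + 63.0 + 64.9 + 60.9 + 66.0 + 68.1)/8 = 63.5375
Σ(z_t−z̄)(z_{t+1}−z̄) = (-3.8248) + (8.4602) + (3.9977) + (-0.7323) + (-3.5936) + (-6.4948) + (11.2352) = 9.0473
Denominator Σ(z_t−z̄)² = 103.8988
r_1 = 9.0473 / 103.8988 = 0.087

0.087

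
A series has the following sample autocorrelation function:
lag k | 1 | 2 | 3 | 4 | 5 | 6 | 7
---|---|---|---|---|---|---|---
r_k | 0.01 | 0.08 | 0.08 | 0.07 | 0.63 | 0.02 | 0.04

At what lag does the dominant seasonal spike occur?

5

The largest autocorrelation is r_5 = 0.63; the remaining lags stay at or below 0.08.
The dominant spike at lag 5 indicates a seasonal period of 5.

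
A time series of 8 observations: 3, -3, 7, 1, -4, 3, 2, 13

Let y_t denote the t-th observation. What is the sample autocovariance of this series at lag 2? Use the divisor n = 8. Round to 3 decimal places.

Mean ȳ = (3 − 3 + 7 + 1 − 4 + 3 + 2 + 13)/8 = 2.7500
Σ_{t=1}^{6}(y_t−ȳ)(y_{t+2}−ȳ) = -10.3750
γ_2 = -10.3750 / 8 = -1.297

-1.297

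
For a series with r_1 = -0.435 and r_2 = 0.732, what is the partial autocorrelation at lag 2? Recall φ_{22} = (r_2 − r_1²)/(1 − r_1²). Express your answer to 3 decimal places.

φ_{22} = (r_2 − r_1²) / (1 − r_1²)
r_1² = (-0.435)² = 0.189225
Numerator = 0.732 − 0.1892 = 0.5428; denominator = 1 − 0.1892 = 0.8108
φ_{22} = 0.5428 / 0.8108 = 0.669

0.669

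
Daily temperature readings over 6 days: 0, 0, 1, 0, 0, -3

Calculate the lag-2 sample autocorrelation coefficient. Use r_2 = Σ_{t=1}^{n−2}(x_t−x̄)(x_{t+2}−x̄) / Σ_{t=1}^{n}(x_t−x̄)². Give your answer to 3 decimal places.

Mean x̄ = (0 + 0 + 1 + 0 + 0 − 3)/6 = -0.3333
Deviations from mean: 0.3333, 0.3333, 1.3333, 0.3333, 0.3333, -2.6667
Numerator Σ_{t=1}^{4}(x_t−x̄)(x_{t+2}−x̄) = 0.1111
Denominator Σ(x_t−x̄)² = 9.3333
r_2 = 0.1111 / 9.3333 = 0.012

0.012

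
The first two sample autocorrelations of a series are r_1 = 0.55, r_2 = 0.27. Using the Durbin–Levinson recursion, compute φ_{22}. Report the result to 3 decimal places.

-0.047

φ_{22} = (r_2 − r_1²) / (1 − r_1²)
r_1² = (0.55)² = 0.3025
Numerator = 0.27 − 0.3025 = -0.0325; denominator = 1 − 0.3025 = 0.6975
φ_{22} = -0.0325 / 0.6975 = -0.047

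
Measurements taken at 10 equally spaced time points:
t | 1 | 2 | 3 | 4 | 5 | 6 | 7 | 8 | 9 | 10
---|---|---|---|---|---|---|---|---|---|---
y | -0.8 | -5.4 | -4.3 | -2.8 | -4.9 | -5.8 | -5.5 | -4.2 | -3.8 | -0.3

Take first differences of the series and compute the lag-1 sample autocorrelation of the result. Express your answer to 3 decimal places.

First differences Δy: -4.6, 1.1, 1.5, -2.1, -0.9, 0.3, 1.3, 0.4, 3.5
Mean of differences = 0.0556
Numerator Σ(Δy_t−Δȳ)(Δy_{t+1}−Δȳ) = -2.7220
Denominator Σ(Δy_t−Δȳ)² = 44.0022
r_1(Δy) = -2.7220 / 44.0022 = -0.062

-0.062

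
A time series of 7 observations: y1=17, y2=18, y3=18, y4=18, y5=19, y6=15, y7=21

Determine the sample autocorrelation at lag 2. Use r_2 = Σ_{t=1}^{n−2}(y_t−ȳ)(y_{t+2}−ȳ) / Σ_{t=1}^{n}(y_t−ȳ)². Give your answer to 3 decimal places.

Mean ȳ = (17 + 18 + 18 + 18 + 19 + 15 + 21)/7 = 18.0000
Deviations from mean: -1.0000, 0.0000, 0.0000, 0.0000, 1.0000, -3.0000, 3.0000
Numerator Σ_{t=1}^{5}(y_t−ȳ)(y_{t+2}−ȳ) = 3.0000
Denominator Σ(y_t−ȳ)² = 20.0000
r_2 = 3.0000 / 20.0000 = 0.150

0.150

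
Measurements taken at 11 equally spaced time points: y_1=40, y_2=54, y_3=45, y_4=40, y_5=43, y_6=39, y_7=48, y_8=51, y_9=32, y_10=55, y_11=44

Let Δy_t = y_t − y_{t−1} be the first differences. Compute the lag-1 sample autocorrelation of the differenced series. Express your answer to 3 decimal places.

-0.606

First differences Δy: 14, -9, -5, 3, -4, 9, 3, -19, 23, -11
Mean of differences = 0.4000
Numerator Σ(Δy_t−Δȳ)(Δy_{t+1}−Δȳ) = -864.5600
Denominator Σ(Δy_t−Δȳ)² = 1426.4000
r_1(Δy) = -864.5600 / 1426.4000 = -0.606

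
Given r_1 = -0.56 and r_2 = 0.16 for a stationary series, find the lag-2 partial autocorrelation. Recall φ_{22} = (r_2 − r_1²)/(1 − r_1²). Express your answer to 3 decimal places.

-0.224

φ_{22} = (r_2 − r_1²) / (1 − r_1²)
r_1² = (-0.56)² = 0.3136
Numerator = 0.16 − 0.3136 = -0.1536; denominator = 1 − 0.3136 = 0.6864
φ_{22} = -0.1536 / 0.6864 = -0.224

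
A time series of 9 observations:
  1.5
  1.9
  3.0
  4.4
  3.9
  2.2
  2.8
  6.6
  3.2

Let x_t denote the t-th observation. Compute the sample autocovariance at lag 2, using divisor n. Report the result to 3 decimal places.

-0.697

Mean x̄ = (1.5 + 1.9 + 3.0 + 4.4 + 3.9 + 2.2 + 2.8 + 6.6 + 3.2)/9 = 3.2778
Σ_{t=1}^{7}(x_t−x̄)(x_{t+2}−x̄) = -6.2754
γ_2 = -6.2754 / 9 = -0.697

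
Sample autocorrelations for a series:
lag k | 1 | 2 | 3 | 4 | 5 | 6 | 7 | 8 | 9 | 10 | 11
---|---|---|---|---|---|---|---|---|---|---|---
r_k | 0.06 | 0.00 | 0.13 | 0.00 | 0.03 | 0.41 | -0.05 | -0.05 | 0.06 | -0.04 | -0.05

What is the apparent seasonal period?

6

The largest autocorrelation is r_6 = 0.41; the remaining lags stay at or below 0.13.
The dominant spike at lag 6 indicates a seasonal period of 6.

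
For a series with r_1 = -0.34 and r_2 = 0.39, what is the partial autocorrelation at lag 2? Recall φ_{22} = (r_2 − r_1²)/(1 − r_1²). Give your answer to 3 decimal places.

0.310

φ_{22} = (r_2 − r_1²) / (1 − r_1²)
r_1² = (-0.34)² = 0.1156
Numerator = 0.39 − 0.1156 = 0.2744; denominator = 1 − 0.1156 = 0.8844
φ_{22} = 0.2744 / 0.8844 = 0.310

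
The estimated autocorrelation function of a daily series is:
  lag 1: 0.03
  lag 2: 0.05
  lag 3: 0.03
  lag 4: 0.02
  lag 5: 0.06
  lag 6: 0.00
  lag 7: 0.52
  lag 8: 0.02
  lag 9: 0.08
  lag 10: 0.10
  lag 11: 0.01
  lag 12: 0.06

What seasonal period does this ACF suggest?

The largest autocorrelation is r_7 = 0.52; the remaining lags stay at or below 0.10.
The dominant spike at lag 7 indicates a seasonal period of 7.

7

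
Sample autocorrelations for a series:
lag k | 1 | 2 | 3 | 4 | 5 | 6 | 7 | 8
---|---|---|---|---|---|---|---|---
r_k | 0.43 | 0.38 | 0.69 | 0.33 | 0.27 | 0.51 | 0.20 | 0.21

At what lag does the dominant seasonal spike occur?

3

The largest autocorrelation is r_3 = 0.69, with a weaker echo at lag 6 (0.51); the remaining lags stay at or below 0.43. The elevated value at lag 1 (0.43), dropping to 0.38 at lag 2, reflects decaying short-term dependence rather than seasonality.
The dominant spike at lag 3 indicates a seasonal period of 3.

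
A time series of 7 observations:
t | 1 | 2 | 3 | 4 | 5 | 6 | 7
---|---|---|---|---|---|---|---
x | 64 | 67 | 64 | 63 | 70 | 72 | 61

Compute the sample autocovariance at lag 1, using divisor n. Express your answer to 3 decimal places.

-2.166

Mean x̄ = (64 + 67 + 64 + 63 + 70 + 72 + 61)/7 = 65.8571
Σ_{t=1}^{6}(x_t−x̄)(x_{t+1}−x̄) = -15.1633
γ_1 = -15.1633 / 7 = -2.166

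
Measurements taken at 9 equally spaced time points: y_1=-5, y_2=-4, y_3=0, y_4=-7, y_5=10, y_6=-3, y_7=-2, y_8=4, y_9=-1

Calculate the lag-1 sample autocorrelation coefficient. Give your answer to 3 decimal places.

-0.416

Mean ȳ = (-5 − 4 + 0 − 7 + 10 − 3 − 2 + 4 − 1)/9 = -0.8889
Numerator Σ_{t=1}^{8}(y_t−ȳ)(y_{t+1}−ȳ) = -88.5679
Denominator Σ(y_t−ȳ)² = 212.8889
r_1 = -88.5679 / 212.8889 = -0.416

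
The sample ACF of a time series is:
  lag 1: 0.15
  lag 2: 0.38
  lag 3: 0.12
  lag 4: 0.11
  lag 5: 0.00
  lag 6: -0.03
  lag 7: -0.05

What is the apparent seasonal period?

2

The largest autocorrelation is r_2 = 0.38; the remaining lags stay at or below 0.15.
The dominant spike at lag 2 indicates a seasonal period of 2.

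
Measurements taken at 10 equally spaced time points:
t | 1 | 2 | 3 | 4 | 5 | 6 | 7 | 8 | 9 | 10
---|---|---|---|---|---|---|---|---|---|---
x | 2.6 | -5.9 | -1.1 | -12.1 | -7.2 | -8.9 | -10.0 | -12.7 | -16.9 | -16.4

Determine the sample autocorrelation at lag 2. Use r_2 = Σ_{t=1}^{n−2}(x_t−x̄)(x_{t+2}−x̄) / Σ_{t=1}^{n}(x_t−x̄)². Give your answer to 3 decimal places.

0.367

Mean x̄ = (2.6 − 5.9 − 1.1 − 12.1 − 7.2 − 8.9 − 10.0 − 12.7 − 16.9 − 16.4)/10 = -8.8600
Numerator Σ_{t=1}^{8}(x_t−x̄)(x_{t+2}−x̄) = 128.7308
Denominator Σ(x_t−x̄)² = 351.1040
r_2 = 128.7308 / 351.1040 = 0.367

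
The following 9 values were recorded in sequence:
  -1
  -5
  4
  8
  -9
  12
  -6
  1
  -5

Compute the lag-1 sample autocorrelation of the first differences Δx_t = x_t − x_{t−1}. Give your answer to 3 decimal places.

-0.775

First differences Δx: -4, 9, 4, -17, 21, -18, 7, -6
Mean of differences = -0.5000
Numerator Σ(Δx_t−Δx̄)(Δx_{t+1}−Δx̄) = -968.2500
Denominator Σ(Δx_t−Δx̄)² = 1250.0000
r_1(Δx) = -968.2500 / 1250.0000 = -0.775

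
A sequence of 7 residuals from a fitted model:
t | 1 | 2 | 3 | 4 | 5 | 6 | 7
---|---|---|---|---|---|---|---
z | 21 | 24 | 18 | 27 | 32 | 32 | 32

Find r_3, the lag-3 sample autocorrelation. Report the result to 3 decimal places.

-0.303

Mean z̄ = (21 + 24 + 18 + 27 + 32 + 32 + 32)/7 = 26.5714
Deviations from mean: -5.5714, -2.5714, -8.5714, 0.4286, 5.4286, 5.4286, 5.4286
Σ(z_t−z̄)(z_{t+3}−z̄) = (-2.3878) + (-13.9592) + (-46.5306) + (2.3265) = -60.5510
Denominator Σ(z_t−z̄)² = 199.7143
r_3 = -60.5510 / 199.7143 = -0.303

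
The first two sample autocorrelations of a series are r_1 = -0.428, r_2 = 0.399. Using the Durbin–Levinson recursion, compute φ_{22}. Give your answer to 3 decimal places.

φ_{22} = (r_2 − r_1²) / (1 − r_1²)
r_1² = (-0.428)² = 0.183184
Numerator = 0.399 − 0.1832 = 0.2158; denominator = 1 − 0.1832 = 0.8168
φ_{22} = 0.2158 / 0.8168 = 0.264

0.264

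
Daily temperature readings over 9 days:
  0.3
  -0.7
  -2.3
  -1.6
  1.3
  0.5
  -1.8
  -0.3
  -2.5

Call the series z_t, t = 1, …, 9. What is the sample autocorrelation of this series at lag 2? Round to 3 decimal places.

-0.395

Mean z̄ = (0.3 − 0.7 − 2.3 − 1.6 + 1.3 + 0.5 − 1.8 − 0.3 − 2.5)/9 = -0.7889
Numerator Σ_{t=1}^{7}(z_t−z̄)(z_{t+2}−z̄) = -5.6714
Denominator Σ(z_t−z̄)² = 14.3489
r_2 = -5.6714 / 14.3489 = -0.395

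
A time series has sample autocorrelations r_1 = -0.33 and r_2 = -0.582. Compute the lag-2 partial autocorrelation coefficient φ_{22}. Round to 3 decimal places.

φ_{22} = (r_2 − r_1²) / (1 − r_1²)
r_1² = (-0.33)² = 0.1089
Numerator = -0.582 − 0.1089 = -0.6909; denominator = 1 − 0.1089 = 0.8911
φ_{22} = -0.6909 / 0.8911 = -0.775

-0.775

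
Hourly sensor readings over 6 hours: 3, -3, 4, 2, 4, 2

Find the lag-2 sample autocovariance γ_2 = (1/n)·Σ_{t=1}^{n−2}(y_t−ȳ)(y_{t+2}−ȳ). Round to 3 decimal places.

Mean ȳ = (3 − 3 + 4 + 2 + 4 + 2)/6 = 2.0000
Deviations: 1.0000, -5.0000, 2.0000, 0.0000, 2.0000, 0.0000
Σ_{t=1}^{4}(y_t−ȳ)(y_{t+2}−ȳ) = 6.0000
γ_2 = 6.0000 / 6 = 1.000

1.000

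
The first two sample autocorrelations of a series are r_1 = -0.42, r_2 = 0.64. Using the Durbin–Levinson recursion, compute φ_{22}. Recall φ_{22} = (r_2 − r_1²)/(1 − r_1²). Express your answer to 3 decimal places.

0.563

φ_{22} = (r_2 − r_1²) / (1 − r_1²)
r_1² = (-0.42)² = 0.1764
Numerator = 0.64 − 0.1764 = 0.4636; denominator = 1 − 0.1764 = 0.8236
φ_{22} = 0.4636 / 0.8236 = 0.563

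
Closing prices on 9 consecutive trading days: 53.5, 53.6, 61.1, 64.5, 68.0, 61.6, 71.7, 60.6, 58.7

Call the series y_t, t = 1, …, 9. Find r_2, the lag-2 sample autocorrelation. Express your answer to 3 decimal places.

Mean ȳ = (53.5 + 53.6 + 61.1 + 64.5 + 68.0 + 61.6 + 71.7 + 60.6 + 58.7)/9 = 61.4778
Σ(y_t−ȳ)(y_{t+2}−ȳ) = (3.0138) + (-23.8084) + (-2.4640) + (0.3694) + (66.6716) + (-0.1073) + (-28.3951) = 15.2801
Denominator Σ(y_t−ȳ)² = 290.5156
r_2 = 15.2801 / 290.5156 = 0.053

0.053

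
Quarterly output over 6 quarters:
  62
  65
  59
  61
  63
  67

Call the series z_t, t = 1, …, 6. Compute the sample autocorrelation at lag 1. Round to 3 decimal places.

Mean z̄ = (62 + 65 + 59 + 61 + 63 + 67)/6 = 62.8333
Σ(z_t−z̄)(z_{t+1}−z̄) = (-1.8056) + (-8.3056) + (7.0278) + (-0.3056) + (0.6944) = -2.6944
Denominator Σ(z_t−z̄)² = 40.8333
r_1 = -2.6944 / 40.8333 = -0.066

-0.066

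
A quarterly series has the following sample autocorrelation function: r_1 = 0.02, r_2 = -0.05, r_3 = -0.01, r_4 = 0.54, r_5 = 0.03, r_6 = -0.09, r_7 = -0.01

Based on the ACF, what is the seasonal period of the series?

The largest autocorrelation is r_4 = 0.54; the remaining lags stay at or below 0.03.
The dominant spike at lag 4 indicates a seasonal period of 4.

4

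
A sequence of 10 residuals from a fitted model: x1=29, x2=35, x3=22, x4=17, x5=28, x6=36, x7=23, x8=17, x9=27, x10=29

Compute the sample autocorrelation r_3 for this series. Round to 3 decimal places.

-0.101

Mean x̄ = (29 + 35 + 22 + 17 + 28 + 36 + 23 + 17 + 27 + 29)/10 = 26.3000
Numerator Σ_{t=1}^{7}(x_t−x̄)(x_{t+3}−x̄) = -39.2700
Denominator Σ(x_t−x̄)² = 390.1000
r_3 = -39.2700 / 390.1000 = -0.101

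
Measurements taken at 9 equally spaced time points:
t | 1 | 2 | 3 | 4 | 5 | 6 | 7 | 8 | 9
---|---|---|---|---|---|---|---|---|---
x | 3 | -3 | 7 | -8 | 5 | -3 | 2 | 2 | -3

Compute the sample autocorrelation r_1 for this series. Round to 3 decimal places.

-0.823

Mean x̄ = (3 − 3 + 7 − 8 + 5 − 3 + 2 + 2 − 3)/9 = 0.2222
Numerator Σ_{t=1}^{8}(x_t−x̄)(x_{t+1}−x̄) = -149.4938
Denominator Σ(x_t−x̄)² = 181.5556
r_1 = -149.4938 / 181.5556 = -0.823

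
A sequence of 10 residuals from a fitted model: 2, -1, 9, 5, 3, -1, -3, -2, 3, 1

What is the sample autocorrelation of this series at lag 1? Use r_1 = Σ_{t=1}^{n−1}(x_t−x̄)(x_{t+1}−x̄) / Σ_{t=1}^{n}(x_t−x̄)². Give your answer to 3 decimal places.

Mean x̄ = (2 − 1 + 9 + 5 + 3 − 1 − 3 − 2 + 3 + 1)/10 = 1.6000
Numerator Σ_{t=1}^{9}(x_t−x̄)(x_{t+1}−x̄) = 28.6400
Denominator Σ(x_t−x̄)² = 118.4000
r_1 = 28.6400 / 118.4000 = 0.242

0.242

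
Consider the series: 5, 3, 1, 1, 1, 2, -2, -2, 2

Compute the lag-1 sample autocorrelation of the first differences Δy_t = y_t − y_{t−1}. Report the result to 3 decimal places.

First differences Δy: -2, -2, 0, 0, 1, -4, 0, 4
Mean of differences = -0.3750
Numerator Σ(Δy_t−Δȳ)(Δy_{t+1}−Δȳ) = -2.0156
Denominator Σ(Δy_t−Δȳ)² = 39.8750
r_1(Δy) = -2.0156 / 39.8750 = -0.051

-0.051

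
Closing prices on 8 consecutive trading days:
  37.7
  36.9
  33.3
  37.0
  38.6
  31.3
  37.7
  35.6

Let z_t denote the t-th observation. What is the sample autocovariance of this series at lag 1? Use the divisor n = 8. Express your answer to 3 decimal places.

-2.734

Mean z̄ = (37.7 + 36.9 + 33.3 + 37.0 + 38.6 + 31.3 + 37.7 + 35.6)/8 = 36.0125
Deviations: 1.6875, 0.8875, -2.7125, 0.9875, 2.5875, -4.7125, 1.6875, -0.4125
Σ_{t=1}^{7}(z_t−z̄)(z_{t+1}−z̄) = -21.8752
γ_1 = -21.8752 / 8 = -2.734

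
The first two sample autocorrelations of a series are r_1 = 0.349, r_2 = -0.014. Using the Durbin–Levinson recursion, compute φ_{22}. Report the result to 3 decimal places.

φ_{22} = (r_2 − r_1²) / (1 − r_1²)
r_1² = (0.349)² = 0.121801
Numerator = -0.014 − 0.1218 = -0.1358; denominator = 1 − 0.1218 = 0.8782
φ_{22} = -0.1358 / 0.8782 = -0.155

-0.155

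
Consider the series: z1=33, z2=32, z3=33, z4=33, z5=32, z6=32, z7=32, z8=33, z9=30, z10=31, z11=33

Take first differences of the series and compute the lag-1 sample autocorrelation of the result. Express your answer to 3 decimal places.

First differences Δz: -1, 1, 0, -1, 0, 0, 1, -3, 1, 2
Mean of differences = 0.0000
Numerator Σ(Δz_t−Δz̄)(Δz_{t+1}−Δz̄) = -5.0000
Denominator Σ(Δz_t−Δz̄)² = 18.0000
r_1(Δz) = -5.0000 / 18.0000 = -0.278

-0.278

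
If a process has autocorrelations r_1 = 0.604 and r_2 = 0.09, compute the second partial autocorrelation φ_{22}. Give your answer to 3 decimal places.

φ_{22} = (r_2 − r_1²) / (1 − r_1²)
r_1² = (0.604)² = 0.364816
Numerator = 0.09 − 0.3648 = -0.2748; denominator = 1 − 0.3648 = 0.6352
φ_{22} = -0.2748 / 0.6352 = -0.433

-0.433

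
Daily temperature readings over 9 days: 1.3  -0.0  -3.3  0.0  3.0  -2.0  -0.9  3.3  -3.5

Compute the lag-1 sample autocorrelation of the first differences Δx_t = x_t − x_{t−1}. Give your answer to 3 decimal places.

-0.330

First differences Δx: -1.3, -3.3, 3.3, 3.0, -5.0, 1.1, 4.2, -6.8
Mean of differences = -0.6000
Numerator Σ(Δx_t−Δx̄)(Δx_{t+1}−Δx̄) = -39.5200
Denominator Σ(Δx_t−Δx̄)² = 119.6800
r_1(Δx) = -39.5200 / 119.6800 = -0.330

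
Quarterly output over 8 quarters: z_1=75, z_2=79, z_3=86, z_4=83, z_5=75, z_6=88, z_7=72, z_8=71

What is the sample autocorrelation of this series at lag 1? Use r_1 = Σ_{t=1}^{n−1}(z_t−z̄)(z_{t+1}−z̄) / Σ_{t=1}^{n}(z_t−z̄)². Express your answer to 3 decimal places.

Mean z̄ = (75 + 79 + 86 + 83 + 75 + 88 + 72 + 71)/8 = 78.6250
Σ(z_t−z̄)(z_{t+1}−z̄) = (-1.3594) + (2.7656) + (32.2656) + (-15.8594) + (-33.9844) + (-62.1094) + (50.5156) = -27.7656
Denominator Σ(z_t−z̄)² = 289.8750
r_1 = -27.7656 / 289.8750 = -0.096

-0.096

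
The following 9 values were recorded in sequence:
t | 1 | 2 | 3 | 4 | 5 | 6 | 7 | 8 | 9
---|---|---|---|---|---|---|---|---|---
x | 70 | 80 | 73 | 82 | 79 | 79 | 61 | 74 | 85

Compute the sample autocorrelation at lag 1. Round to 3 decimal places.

Mean x̄ = (70 + 80 + 73 + 82 + 79 + 79 + 61 + 74 + 85)/9 = 75.8889
Numerator Σ_{t=1}^{8}(x_t−x̄)(x_{t+1}−x̄) = -60.4568
Denominator Σ(x_t−x̄)² = 424.8889
r_1 = -60.4568 / 424.8889 = -0.142

-0.142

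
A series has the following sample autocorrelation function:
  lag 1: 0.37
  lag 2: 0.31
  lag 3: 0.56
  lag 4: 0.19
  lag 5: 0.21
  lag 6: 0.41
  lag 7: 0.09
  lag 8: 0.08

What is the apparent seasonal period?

The largest autocorrelation is r_3 = 0.56, with a weaker echo at lag 6 (0.41); the remaining lags stay at or below 0.37. The elevated value at lag 1 (0.37), dropping to 0.31 at lag 2, reflects decaying short-term dependence rather than seasonality.
The dominant spike at lag 3 indicates a seasonal period of 3.

3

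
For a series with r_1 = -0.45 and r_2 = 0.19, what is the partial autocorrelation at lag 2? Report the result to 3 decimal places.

-0.016

φ_{22} = (r_2 − r_1²) / (1 − r_1²)
r_1² = (-0.45)² = 0.2025
Numerator = 0.19 − 0.2025 = -0.0125; denominator = 1 − 0.2025 = 0.7975
φ_{22} = -0.0125 / 0.7975 = -0.016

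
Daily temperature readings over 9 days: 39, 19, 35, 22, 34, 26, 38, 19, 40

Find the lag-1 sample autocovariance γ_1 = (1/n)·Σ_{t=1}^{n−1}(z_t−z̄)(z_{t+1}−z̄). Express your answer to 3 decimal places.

Mean z̄ = (39 + 19 + 35 + 22 + 34 + 26 + 38 + 19 + 40)/9 = 30.2222
Σ_{t=1}^{8}(z_t−z̄)(z_{t+1}−z̄) = -468.2716
γ_1 = -468.2716 / 9 = -52.030

-52.030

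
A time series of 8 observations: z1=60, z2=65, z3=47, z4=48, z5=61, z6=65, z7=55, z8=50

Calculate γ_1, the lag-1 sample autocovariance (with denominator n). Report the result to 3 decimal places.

3.373

Mean z̄ = (60 + 65 + 47 + 48 + 61 + 65 + 55 + 50)/8 = 56.3750
Σ_{t=1}^{7}(z_t−z̄)(z_{t+1}−z̄) = 26.9844
γ_1 = 26.9844 / 8 = 3.373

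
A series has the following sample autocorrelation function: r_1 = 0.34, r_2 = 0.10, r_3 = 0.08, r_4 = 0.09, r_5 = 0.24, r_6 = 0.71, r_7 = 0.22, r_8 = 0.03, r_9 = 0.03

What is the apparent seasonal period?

6

The largest autocorrelation is r_6 = 0.71; the remaining lags stay at or below 0.34. The elevated value at lag 1 (0.34), dropping to 0.10 at lag 2, reflects decaying short-term dependence rather than seasonality.
The dominant spike at lag 6 indicates a seasonal period of 6.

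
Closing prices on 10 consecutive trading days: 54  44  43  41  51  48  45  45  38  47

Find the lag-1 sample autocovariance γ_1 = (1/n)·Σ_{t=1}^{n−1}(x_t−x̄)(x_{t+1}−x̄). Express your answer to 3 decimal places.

Mean x̄ = (54 + 44 + 43 + 41 + 51 + 48 + 45 + 45 + 38 + 47)/10 = 45.6000
Σ_{t=1}^{9}(x_t−x̄)(x_{t+1}−x̄) = -16.3600
γ_1 = -16.3600 / 10 = -1.636

-1.636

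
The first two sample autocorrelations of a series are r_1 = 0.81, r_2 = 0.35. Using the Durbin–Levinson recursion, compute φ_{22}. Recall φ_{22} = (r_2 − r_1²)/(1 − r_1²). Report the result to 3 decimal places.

φ_{22} = (r_2 − r_1²) / (1 − r_1²)
r_1² = (0.81)² = 0.6561
Numerator = 0.35 − 0.6561 = -0.3061; denominator = 1 − 0.6561 = 0.3439
φ_{22} = -0.3061 / 0.3439 = -0.890

-0.890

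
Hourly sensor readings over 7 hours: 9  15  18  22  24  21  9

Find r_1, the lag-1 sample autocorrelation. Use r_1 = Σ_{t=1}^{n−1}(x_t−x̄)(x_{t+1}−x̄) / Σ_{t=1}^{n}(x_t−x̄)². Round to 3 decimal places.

Mean x̄ = (9 + 15 + 18 + 22 + 24 + 21 + 9)/7 = 16.8571
Deviations from mean: -7.8571, -1.8571, 1.1429, 5.1429, 7.1429, 4.1429, -7.8571
Numerator Σ_{t=1}^{6}(x_t−x̄)(x_{t+1}−x̄) = 52.1224
Denominator Σ(x_t−x̄)² = 222.8571
r_1 = 52.1224 / 222.8571 = 0.234

0.234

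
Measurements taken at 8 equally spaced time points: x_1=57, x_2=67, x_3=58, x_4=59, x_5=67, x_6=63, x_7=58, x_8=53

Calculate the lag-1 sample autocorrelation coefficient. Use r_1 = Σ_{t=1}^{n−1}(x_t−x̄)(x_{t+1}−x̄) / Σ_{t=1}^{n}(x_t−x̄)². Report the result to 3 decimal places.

Mean x̄ = (57 + 67 + 58 + 59 + 67 + 63 + 58 + 53)/8 = 60.2500
Deviations from mean: -3.2500, 6.7500, -2.2500, -1.2500, 6.7500, 2.7500, -2.2500, -7.2500
Numerator Σ_{t=1}^{7}(x_t−x̄)(x_{t+1}−x̄) = -14.0625
Denominator Σ(x_t−x̄)² = 173.5000
r_1 = -14.0625 / 173.5000 = -0.081

-0.081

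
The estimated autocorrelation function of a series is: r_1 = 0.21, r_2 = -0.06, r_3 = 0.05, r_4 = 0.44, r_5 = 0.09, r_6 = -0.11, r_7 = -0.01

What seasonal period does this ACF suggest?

4

The largest autocorrelation is r_4 = 0.44; the remaining lags stay at or below 0.21.
The dominant spike at lag 4 indicates a seasonal period of 4.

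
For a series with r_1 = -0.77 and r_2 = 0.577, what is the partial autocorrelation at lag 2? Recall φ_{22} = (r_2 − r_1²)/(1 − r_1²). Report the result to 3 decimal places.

φ_{22} = (r_2 − r_1²) / (1 − r_1²)
r_1² = (-0.77)² = 0.5929
Numerator = 0.577 − 0.5929 = -0.0159; denominator = 1 − 0.5929 = 0.4071
φ_{22} = -0.0159 / 0.4071 = -0.039

-0.039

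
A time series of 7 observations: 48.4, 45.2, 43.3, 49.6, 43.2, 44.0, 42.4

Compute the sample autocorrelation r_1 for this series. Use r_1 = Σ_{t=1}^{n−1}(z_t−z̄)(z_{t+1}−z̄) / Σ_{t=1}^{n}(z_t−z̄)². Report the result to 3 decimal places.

Mean z̄ = (48.4 + 45.2 + 43.3 + 49.6 + 43.2 + 44.0 + 42.4)/7 = 45.1571
Σ(z_t−z̄)(z_{t+1}−z̄) = (0.1390) + (-0.0796) + (-8.2510) + (-8.6953) + (2.2647) + (3.1904) = -11.4318
Denominator Σ(z_t−z̄)² = 46.4771
r_1 = -11.4318 / 46.4771 = -0.246

-0.246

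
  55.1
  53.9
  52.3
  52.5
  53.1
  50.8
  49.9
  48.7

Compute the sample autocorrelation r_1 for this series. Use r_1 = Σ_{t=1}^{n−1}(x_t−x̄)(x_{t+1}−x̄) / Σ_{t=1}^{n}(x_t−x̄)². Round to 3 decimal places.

Mean x̄ = (55.1 + 53.9 + 52.3 + 52.5 + 53.1 + 50.8 + 49.9 + 48.7)/8 = 52.0375
Deviations from mean: 3.0625, 1.8625, 0.2625, 0.4625, 1.0625, -1.2375, -2.1375, -3.3375
Numerator Σ_{t=1}^{7}(x_t−x̄)(x_{t+1}−x̄) = 15.2698
Denominator Σ(x_t−x̄)² = 31.4988
r_1 = 15.2698 / 31.4988 = 0.485

0.485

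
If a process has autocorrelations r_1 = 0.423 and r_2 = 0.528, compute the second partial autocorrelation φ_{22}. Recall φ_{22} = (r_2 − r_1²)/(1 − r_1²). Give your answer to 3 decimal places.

φ_{22} = (r_2 − r_1²) / (1 − r_1²)
r_1² = (0.423)² = 0.178929
Numerator = 0.528 − 0.1789 = 0.3491; denominator = 1 − 0.1789 = 0.8211
φ_{22} = 0.3491 / 0.8211 = 0.425

0.425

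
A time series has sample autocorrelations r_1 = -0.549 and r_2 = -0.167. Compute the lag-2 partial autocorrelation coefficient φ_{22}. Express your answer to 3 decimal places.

-0.670

φ_{22} = (r_2 − r_1²) / (1 − r_1²)
r_1² = (-0.549)² = 0.301401
Numerator = -0.167 − 0.3014 = -0.4684; denominator = 1 − 0.3014 = 0.6986
φ_{22} = -0.4684 / 0.6986 = -0.670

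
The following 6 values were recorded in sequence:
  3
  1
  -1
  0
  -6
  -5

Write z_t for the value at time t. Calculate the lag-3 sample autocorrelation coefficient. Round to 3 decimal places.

Mean z̄ = (3 + 1 − 1 + 0 − 6 − 5)/6 = -1.3333
Σ(z_t−z̄)(z_{t+3}−z̄) = (5.7778) + (-10.8889) + (-1.2222) = -6.3333
Denominator Σ(z_t−z̄)² = 61.3333
r_3 = -6.3333 / 61.3333 = -0.103

-0.103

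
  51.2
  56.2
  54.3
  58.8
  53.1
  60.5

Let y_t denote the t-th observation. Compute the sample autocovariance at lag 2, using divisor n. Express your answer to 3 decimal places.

4.400

Mean ȳ = (51.2 + 56.2 + 54.3 + 58.8 + 53.1 + 60.5)/6 = 55.6833
Deviations: -4.4833, 0.5167, -1.3833, 3.1167, -2.5833, 4.8167
Σ_{t=1}^{4}(y_t−ȳ)(y_{t+2}−ȳ) = 26.3978
γ_2 = 26.3978 / 6 = 4.400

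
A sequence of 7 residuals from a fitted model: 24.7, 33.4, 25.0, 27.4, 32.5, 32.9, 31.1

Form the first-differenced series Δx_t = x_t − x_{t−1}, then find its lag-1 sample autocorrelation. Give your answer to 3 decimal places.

-0.460

First differences Δx: 8.7, -8.4, 2.4, 5.1, 0.4, -1.8
Mean of differences = 1.0667
Numerator Σ(Δx_t−Δx̄)(Δx_{t+1}−Δx̄) = -80.2844
Denominator Σ(Δx_t−Δx̄)² = 174.5933
r_1(Δx) = -80.2844 / 174.5933 = -0.460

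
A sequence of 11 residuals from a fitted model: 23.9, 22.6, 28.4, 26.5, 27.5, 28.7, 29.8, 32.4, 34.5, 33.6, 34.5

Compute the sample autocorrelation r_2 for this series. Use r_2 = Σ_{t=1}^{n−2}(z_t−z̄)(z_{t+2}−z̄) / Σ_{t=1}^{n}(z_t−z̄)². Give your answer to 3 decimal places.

0.398

Mean z̄ = (23.9 + 22.6 + 28.4 + 26.5 + 27.5 + 28.7 + 29.8 + 32.4 + 34.5 + 33.6 + 34.5)/11 = 29.3091
Numerator Σ_{t=1}^{9}(z_t−z̄)(z_{t+2}−z̄) = 67.1053
Denominator Σ(z_t−z̄)² = 168.7291
r_2 = 67.1053 / 168.7291 = 0.398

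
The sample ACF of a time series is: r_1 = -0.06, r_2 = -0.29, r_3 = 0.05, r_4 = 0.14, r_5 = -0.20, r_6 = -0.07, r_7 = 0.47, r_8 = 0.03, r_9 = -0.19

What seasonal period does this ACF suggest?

7

The largest autocorrelation is r_7 = 0.47; the remaining lags stay at or below 0.14.
The dominant spike at lag 7 indicates a seasonal period of 7.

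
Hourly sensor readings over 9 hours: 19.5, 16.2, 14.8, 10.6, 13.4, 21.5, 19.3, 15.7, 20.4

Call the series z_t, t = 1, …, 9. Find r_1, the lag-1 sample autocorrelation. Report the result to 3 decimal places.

Mean z̄ = (19.5 + 16.2 + 14.8 + 10.6 + 13.4 + 21.5 + 19.3 + 15.7 + 20.4)/9 = 16.8222
Numerator Σ_{t=1}^{8}(z_t−z̄)(z_{t+1}−z̄) = 22.2551
Denominator Σ(z_t−z̄)² = 104.1556
r_1 = 22.2551 / 104.1556 = 0.214

0.214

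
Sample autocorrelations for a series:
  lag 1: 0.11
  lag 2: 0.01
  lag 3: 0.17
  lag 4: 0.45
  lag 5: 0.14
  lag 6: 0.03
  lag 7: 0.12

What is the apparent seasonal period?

The largest autocorrelation is r_4 = 0.45; the remaining lags stay at or below 0.17.
The dominant spike at lag 4 indicates a seasonal period of 4.

4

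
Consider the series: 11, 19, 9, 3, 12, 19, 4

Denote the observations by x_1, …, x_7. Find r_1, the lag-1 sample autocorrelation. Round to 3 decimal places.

-0.228

Mean x̄ = (11 + 19 + 9 + 3 + 12 + 19 + 4)/7 = 11.0000
Numerator Σ_{t=1}^{6}(x_t−x̄)(x_{t+1}−x̄) = -56.0000
Denominator Σ(x_t−x̄)² = 246.0000
r_1 = -56.0000 / 246.0000 = -0.228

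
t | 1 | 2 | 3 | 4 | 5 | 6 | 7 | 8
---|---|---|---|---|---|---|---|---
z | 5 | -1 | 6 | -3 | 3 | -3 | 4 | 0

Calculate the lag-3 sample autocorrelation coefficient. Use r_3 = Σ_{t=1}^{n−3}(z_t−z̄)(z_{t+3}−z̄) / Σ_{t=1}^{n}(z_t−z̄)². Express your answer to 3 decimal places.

Mean z̄ = (5 − 1 + 6 − 3 + 3 − 3 + 4 + 0)/8 = 1.3750
Deviations from mean: 3.6250, -2.3750, 4.6250, -4.3750, 1.6250, -4.3750, 2.6250, -1.3750
Numerator Σ_{t=1}^{5}(z_t−z̄)(z_{t+3}−z̄) = -53.6719
Denominator Σ(z_t−z̄)² = 89.8750
r_3 = -53.6719 / 89.8750 = -0.597

-0.597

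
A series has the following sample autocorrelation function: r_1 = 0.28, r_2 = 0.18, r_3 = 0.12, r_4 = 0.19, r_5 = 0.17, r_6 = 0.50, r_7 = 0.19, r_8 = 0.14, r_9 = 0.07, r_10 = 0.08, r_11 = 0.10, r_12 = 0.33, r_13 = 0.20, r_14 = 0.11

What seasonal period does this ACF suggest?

6

The largest autocorrelation is r_6 = 0.50, with a weaker echo at lag 12 (0.33); the remaining lags stay at or below 0.28. The elevated value at lag 1 (0.28), dropping to 0.18 at lag 2, reflects decaying short-term dependence rather than seasonality.
The dominant spike at lag 6 indicates a seasonal period of 6.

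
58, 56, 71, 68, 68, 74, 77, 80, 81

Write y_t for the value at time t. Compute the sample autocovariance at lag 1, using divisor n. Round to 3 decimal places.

Mean ȳ = (58 + 56 + 71 + 68 + 68 + 74 + 77 + 80 + 81)/9 = 70.3333
Σ_{t=1}^{8}(y_t−ȳ)(y_{t+1}−ȳ) = 354.5556
γ_1 = 354.5556 / 9 = 39.395

39.395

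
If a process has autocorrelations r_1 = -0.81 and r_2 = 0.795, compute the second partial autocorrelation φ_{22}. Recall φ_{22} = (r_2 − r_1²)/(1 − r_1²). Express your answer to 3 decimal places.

φ_{22} = (r_2 − r_1²) / (1 − r_1²)
r_1² = (-0.81)² = 0.6561
Numerator = 0.795 − 0.6561 = 0.1389; denominator = 1 − 0.6561 = 0.3439
φ_{22} = 0.1389 / 0.3439 = 0.404

0.404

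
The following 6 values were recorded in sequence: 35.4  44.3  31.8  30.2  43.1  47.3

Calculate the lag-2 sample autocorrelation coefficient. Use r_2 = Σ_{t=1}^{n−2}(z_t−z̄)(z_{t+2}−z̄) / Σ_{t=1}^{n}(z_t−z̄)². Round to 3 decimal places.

Mean z̄ = (35.4 + 44.3 + 31.8 + 30.2 + 43.1 + 47.3)/6 = 38.6833
Deviations from mean: -3.2833, 5.6167, -6.8833, -8.4833, 4.4167, 8.6167
Numerator Σ_{t=1}^{4}(z_t−z̄)(z_{t+2}−z̄) = -128.5472
Denominator Σ(z_t−z̄)² = 255.4283
r_2 = -128.5472 / 255.4283 = -0.503

-0.503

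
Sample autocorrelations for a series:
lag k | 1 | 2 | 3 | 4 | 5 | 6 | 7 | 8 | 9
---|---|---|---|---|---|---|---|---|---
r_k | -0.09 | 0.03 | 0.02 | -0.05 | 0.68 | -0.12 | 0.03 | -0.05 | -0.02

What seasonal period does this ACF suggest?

The largest autocorrelation is r_5 = 0.68; the remaining lags stay at or below 0.03.
The dominant spike at lag 5 indicates a seasonal period of 5.

5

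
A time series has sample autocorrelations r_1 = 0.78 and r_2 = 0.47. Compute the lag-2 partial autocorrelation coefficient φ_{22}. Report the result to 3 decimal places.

φ_{22} = (r_2 − r_1²) / (1 − r_1²)
r_1² = (0.78)² = 0.6084
Numerator = 0.47 − 0.6084 = -0.1384; denominator = 1 − 0.6084 = 0.3916
φ_{22} = -0.1384 / 0.3916 = -0.353

-0.353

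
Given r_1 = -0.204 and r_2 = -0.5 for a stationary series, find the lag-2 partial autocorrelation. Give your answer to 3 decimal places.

-0.565

φ_{22} = (r_2 − r_1²) / (1 − r_1²)
r_1² = (-0.204)² = 0.041616
Numerator = -0.5 − 0.0416 = -0.5416; denominator = 1 − 0.0416 = 0.9584
φ_{22} = -0.5416 / 0.9584 = -0.565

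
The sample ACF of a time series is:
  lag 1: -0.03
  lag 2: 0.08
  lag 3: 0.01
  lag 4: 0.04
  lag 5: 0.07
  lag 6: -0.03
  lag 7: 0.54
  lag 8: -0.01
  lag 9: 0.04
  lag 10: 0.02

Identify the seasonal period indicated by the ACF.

7

The largest autocorrelation is r_7 = 0.54; the remaining lags stay at or below 0.08.
The dominant spike at lag 7 indicates a seasonal period of 7.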